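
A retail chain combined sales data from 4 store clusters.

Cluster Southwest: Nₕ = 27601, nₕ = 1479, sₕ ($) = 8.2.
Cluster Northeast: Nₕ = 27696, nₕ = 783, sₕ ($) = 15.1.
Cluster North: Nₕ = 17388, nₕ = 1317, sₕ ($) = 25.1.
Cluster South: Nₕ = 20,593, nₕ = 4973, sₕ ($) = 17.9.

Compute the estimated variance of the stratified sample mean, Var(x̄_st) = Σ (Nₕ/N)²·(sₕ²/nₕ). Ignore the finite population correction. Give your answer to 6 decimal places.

0.049416

N = 93278; Wₕ = Nₕ/N.
cluster Southwest: (27601/93278)²·8.2²/1479 = 0.003980620
cluster Northeast: (27696/93278)²·15.1²/783 = 0.025672478
cluster North: (17388/93278)²·25.1²/1317 = 0.016622735
cluster South: (20593/93278)²·17.9²/4973 = 0.003140280
Sum = 0.049416113 → 0.049416.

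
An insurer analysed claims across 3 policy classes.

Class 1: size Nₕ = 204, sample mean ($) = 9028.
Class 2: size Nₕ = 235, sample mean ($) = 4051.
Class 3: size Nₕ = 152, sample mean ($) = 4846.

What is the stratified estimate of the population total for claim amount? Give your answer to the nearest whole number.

Estimate total by summing Nₕ·x̄ₕ over strata.
204·9028 + 235·4051 + 152·4846 = 1841712 + 951985 + 736592 = 3530289.

3530289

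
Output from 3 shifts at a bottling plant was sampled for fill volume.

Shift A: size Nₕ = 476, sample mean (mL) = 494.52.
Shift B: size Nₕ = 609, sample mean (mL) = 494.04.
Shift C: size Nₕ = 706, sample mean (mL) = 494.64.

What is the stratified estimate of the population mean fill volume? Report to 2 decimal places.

494.40

N = 476 + 609 + 706 = 1791.
Weight each subgroup mean by Nₕ/N and sum.
Σ Nₕx̄ₕ = 476·494.52 + 609·494.04 + 706·494.64 = 235391.52 + 300870.36 + 349215.84 = 885477.72.
Divide by N: 885477.72 / 1791 = 494.4041... → 494.40.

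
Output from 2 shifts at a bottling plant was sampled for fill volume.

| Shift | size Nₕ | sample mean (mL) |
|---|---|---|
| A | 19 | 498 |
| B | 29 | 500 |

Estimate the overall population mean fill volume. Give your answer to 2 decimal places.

N = 19 + 29 = 48.
Weight each subgroup mean by Nₕ/N and sum.
Σ Nₕx̄ₕ = 19·498 + 29·500 = 9462 + 14500 = 23962.
Divide by N: 23962 / 48 = 499.2083... → 499.21.

499.21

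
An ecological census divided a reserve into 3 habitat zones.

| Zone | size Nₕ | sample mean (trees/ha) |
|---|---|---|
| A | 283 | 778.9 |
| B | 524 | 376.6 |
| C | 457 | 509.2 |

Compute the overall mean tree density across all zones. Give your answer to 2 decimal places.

514.61

N = 283 + 524 + 457 = 1264.
Overall mean = Σ (Nₕ/N)·x̄ₕ — weight by population share, not a simple average.
Σ Nₕx̄ₕ = 283·778.9 + 524·376.6 + 457·509.2 = 220428.7 + 197338.4 + 232704.4 = 650471.5.
Divide by N: 650471.5 / 1264 = 514.6135... → 514.61.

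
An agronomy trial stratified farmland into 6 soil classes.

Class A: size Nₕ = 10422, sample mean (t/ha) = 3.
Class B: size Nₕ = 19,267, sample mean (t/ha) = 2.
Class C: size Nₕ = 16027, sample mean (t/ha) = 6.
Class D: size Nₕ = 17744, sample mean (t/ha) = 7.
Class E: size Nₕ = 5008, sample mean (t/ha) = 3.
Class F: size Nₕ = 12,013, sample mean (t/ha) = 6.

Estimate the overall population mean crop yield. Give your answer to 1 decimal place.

4.7

N = 80481; weights Wₕ = Nₕ/N = (0.1295, 0.2394, 0.1991, 0.2205, 0.0622, 0.1493).
x̄_st = Σ Wₕ·x̄ₕ = 0.1295·3 + 0.2394·2 + 0.1991·6 + 0.2205·7 + 0.0622·3 + 0.1493·6 ≈ 4.688...
→ 4.7.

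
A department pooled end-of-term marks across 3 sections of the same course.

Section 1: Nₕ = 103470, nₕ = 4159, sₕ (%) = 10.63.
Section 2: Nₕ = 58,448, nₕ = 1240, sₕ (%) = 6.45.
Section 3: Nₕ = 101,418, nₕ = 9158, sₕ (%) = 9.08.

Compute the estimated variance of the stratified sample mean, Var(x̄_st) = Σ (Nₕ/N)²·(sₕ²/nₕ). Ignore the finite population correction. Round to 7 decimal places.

N = 263336. Term for each stratum: Wₕ²sₕ²/nₕ.
Var(x̄_st) = 0.0041945564 + 0.0016527858 + 0.0013353056 = 0.0071826478 → 0.0071826.

0.0071826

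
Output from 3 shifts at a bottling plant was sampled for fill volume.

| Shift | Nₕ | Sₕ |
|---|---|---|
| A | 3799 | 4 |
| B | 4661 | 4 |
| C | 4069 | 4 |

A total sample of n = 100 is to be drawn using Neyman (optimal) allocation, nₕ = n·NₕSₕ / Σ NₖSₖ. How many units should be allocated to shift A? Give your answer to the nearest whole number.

30

A: NₕSₕ = 3799·4 = 15196
B: NₕSₕ = 4661·4 = 18644
C: NₕSₕ = 4069·4 = 16276
Σ NₕSₕ = 50116.
n_A = 100·15196/50116 = 30.322... → 30.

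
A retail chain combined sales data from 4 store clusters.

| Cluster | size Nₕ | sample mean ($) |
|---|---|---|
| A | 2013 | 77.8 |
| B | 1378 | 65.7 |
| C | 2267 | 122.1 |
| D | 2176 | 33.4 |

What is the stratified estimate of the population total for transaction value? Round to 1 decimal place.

A: 2013·77.8 = 156611.4
B: 1378·65.7 = 90534.6
C: 2267·122.1 = 276800.7
D: 2176·33.4 = 72678.4
τ̂ = Σ Nₕx̄ₕ = 596625.1.

596625.1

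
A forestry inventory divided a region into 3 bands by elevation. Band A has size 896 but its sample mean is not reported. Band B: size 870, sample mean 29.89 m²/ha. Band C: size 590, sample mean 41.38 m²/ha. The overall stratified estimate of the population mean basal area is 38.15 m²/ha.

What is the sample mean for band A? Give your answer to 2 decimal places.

N = 896 + 870 + 590 = 2356.
Overall total = μ·N = 38.15·2356 = 89881.4.
Subtract the known strata: 870·29.89 + 590·41.38 = 50418.5.
Remaining total for band A: 89881.4 − 50418.5 = 39462.9.
Divide by its size: 39462.9 / 896 = 44.0434... → 44.04.

44.04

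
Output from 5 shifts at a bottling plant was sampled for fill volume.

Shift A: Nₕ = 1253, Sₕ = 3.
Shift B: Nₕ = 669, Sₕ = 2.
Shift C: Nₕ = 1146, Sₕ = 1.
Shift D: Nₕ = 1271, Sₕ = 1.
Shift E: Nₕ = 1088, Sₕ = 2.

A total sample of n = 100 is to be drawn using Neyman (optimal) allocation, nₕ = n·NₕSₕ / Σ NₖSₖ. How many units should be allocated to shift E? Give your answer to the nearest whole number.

22

Σ NₕSₕ = 1253·3 + 669·2 + 1146·1 + 1271·1 + 1088·2 = 9690.
Share for E: 2176/9690 = 0.22456.
n_E = 100 × 0.22456 = 22.456... → 22.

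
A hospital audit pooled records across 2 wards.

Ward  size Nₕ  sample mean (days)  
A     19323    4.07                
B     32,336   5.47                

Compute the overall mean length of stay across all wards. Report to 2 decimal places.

N = 51659; weights Wₕ = Nₕ/N = (0.3740, 0.6260).
x̄_st = Σ Wₕ·x̄ₕ = 0.3740·4.07 + 0.6260·5.47 ≈ 4.9463...
→ 4.95.

4.95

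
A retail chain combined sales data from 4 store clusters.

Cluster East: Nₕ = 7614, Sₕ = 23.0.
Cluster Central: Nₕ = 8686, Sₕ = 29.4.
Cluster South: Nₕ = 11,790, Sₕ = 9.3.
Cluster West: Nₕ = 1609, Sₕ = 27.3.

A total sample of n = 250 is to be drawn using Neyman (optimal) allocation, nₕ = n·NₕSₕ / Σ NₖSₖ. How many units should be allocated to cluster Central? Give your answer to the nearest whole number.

Σ NₕSₕ = 7614·23.0 + 8686·29.4 + 11790·9.3 + 1609·27.3 = 584063.1.
Share for Central: 255368.4/584063.1 = 0.43723.
n_Central = 250 × 0.43723 = 109.307... → 109.

109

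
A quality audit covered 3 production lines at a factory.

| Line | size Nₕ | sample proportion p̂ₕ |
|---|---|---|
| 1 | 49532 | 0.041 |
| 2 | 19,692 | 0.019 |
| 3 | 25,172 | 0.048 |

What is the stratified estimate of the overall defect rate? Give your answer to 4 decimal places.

N = 49532 + 19692 + 25172 = 94396.
Overall proportion = Σ (Nₕ/N)·p̂ₕ.
Σ Nₕp̂ₕ = 2030.812 + 374.148 + 1208.256 = 3613.216.
3613.216 / 94396 = 0.038277... → 0.0383.

0.0383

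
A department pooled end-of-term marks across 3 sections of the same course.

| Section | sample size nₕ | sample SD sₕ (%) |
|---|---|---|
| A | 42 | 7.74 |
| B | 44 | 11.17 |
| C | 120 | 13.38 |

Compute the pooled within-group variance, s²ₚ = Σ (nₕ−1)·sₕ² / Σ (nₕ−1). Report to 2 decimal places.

A: (42−1)·7.74² = 41·59.9076 = 2456.2116
B: (44−1)·11.17² = 43·124.7689 = 5365.0627
C: (120−1)·13.38² = 119·179.0244 = 21303.9036
Numerator = 29125.1779; denominator = Σ(nₕ−1) = 203.
s²ₚ = 29125.1779/203 = 143.4738... → 143.47.

143.47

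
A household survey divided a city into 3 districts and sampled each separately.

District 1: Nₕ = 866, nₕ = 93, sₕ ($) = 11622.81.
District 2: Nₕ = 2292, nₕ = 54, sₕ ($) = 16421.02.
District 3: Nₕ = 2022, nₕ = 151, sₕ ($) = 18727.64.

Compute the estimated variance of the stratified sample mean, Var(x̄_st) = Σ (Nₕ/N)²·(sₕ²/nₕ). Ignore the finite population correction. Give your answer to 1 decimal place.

N = 5180; Wₕ = Nₕ/N.
district 1: (866/5180)²·11622.81²/93 = 40599.0240
district 2: (2292/5180)²·16421.02²/54 = 977633.7983
district 3: (2022/5180)²·18727.64²/151 = 353909.2717
Sum = 1372142.0939 → 1372142.1.

1372142.1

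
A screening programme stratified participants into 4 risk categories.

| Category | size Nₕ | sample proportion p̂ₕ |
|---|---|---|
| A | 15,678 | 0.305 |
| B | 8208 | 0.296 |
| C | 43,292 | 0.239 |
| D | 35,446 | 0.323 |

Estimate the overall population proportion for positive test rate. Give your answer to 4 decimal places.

0.2827

Wₕ = Nₕ/N with N = 102624: 0.1528, 0.0800, 0.4219, 0.3454.
p̂_st = 0.1528·0.305 + 0.0800·0.296 + 0.4219·0.239 + 0.3454·0.323 ≈ 0.282655... → 0.2827.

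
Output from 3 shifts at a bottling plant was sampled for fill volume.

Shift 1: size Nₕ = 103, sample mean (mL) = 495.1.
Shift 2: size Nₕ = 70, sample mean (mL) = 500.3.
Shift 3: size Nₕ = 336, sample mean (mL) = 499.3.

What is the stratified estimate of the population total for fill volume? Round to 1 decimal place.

253781.1

Estimate total by summing Nₕ·x̄ₕ over strata.
103·495.1 + 70·500.3 + 336·499.3 = 50995.3 + 35021 + 167764.8 = 253781.1.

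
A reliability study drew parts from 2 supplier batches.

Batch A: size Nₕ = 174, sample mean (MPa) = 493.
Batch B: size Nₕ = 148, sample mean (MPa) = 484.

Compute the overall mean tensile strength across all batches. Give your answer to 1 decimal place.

N = 174 + 148 = 322.
Weight each subgroup mean by Nₕ/N and sum.
Σ Nₕx̄ₕ = 174·493 + 148·484 = 85782 + 71632 = 157414.
Divide by N: 157414 / 322 = 488.863... → 488.9.

488.9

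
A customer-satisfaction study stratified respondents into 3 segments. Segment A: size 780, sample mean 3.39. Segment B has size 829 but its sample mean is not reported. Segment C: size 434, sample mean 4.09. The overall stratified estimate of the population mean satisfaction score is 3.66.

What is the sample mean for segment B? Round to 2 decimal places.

Σ Nₕx̄ₕ = N·μ, so 829·x̄_B = 2043·3.66 − (780·3.39 + 434·4.09).
= 7477.38 − 4419.26 = 3058.12.
x̄_B = 3058.12 / 829 = 3.6889... → 3.69.

3.69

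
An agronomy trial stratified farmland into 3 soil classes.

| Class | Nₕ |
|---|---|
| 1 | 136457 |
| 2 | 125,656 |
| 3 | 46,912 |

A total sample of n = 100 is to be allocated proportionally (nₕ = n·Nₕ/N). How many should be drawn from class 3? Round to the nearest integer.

15

N = 136457 + 125656 + 46912 = 309025.
n_3 = 100·46912/309025 = 15.181... → 15.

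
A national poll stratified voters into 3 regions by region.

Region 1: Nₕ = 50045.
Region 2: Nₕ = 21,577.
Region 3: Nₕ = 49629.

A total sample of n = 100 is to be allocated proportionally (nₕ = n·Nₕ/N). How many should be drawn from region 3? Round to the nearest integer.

N = 50045 + 21577 + 49629 = 121251.
n_3 = 100·49629/121251 = 40.931... → 41.

41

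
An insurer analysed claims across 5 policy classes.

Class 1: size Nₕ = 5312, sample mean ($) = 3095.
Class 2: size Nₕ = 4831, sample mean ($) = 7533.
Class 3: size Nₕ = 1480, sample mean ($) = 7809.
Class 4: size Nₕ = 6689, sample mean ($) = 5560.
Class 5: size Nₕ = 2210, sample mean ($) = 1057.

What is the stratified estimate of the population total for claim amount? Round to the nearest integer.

103916693

Estimate total by summing Nₕ·x̄ₕ over strata.
5312·3095 + 4831·7533 + 1480·7809 + 6689·5560 + 2210·1057 = 16440640 + 36391923 + 11557320 + 37190840 + 2335970 = 103916693.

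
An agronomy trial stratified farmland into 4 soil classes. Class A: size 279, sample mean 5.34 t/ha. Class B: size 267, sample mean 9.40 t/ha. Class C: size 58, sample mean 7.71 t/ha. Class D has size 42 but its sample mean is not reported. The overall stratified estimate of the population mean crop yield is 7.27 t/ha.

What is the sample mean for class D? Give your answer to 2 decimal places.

Σ Nₕx̄ₕ = N·μ, so 42·x̄_D = 646·7.27 − (279·5.34 + 267·9.40 + 58·7.71).
= 4696.42 − 4446.84 = 249.58.
x̄_D = 249.58 / 42 = 5.9424... → 5.94.

5.94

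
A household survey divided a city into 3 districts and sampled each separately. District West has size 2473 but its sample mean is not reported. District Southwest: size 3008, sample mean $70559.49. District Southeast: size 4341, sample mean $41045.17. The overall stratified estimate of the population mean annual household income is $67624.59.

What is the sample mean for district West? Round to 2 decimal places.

110711.16

N = 2473 + 3008 + 4341 = 9822.
Overall total = μ·N = 67624.59·9822 = 664208722.98.
Subtract the known strata: 3008·70559.49 + 4341·41045.17 = 390420028.89.
Remaining total for district West: 664208722.98 − 390420028.89 = 273788694.09.
Divide by its size: 273788694.09 / 2473 = 110711.1581... → 110711.16.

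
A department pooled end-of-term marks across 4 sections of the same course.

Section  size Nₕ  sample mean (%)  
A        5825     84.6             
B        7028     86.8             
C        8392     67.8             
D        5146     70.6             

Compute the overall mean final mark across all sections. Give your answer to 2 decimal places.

77.11

x̄_st = (Σ Nₕx̄ₕ) / (Σ Nₕ) = (5825·84.6 + 7028·86.8 + 8392·67.8 + 5146·70.6) / 26391
= 2035110.6 / 26391 = 77.1138... → 77.11.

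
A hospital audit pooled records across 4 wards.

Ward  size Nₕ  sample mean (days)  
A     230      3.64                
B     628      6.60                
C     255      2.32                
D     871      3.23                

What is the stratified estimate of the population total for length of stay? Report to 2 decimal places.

A: 230·3.64 = 837.2
B: 628·6.60 = 4144.8
C: 255·2.32 = 591.6
D: 871·3.23 = 2813.33
τ̂ = Σ Nₕx̄ₕ = 8386.93.

8386.93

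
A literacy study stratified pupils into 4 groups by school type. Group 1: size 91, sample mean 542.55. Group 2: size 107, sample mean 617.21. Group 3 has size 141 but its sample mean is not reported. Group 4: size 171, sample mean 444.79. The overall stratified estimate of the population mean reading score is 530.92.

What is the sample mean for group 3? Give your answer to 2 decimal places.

Σ Nₕx̄ₕ = N·μ, so 141·x̄_3 = 510·530.92 − (91·542.55 + 107·617.21 + 171·444.79).
= 270769.2 − 191472.61 = 79296.59.
x̄_3 = 79296.59 / 141 = 562.3872... → 562.39.

562.39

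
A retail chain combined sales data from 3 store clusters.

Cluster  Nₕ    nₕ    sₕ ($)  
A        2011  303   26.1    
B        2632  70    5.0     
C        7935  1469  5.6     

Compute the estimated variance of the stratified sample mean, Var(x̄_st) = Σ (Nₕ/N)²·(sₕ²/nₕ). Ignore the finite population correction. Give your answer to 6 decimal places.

N = 12578; Wₕ = Nₕ/N.
cluster A: (2011/12578)²·26.1²/303 = 0.057469755
cluster B: (2632/12578)²·5.0²/70 = 0.015638337
cluster C: (7935/12578)²·5.6²/1469 = 0.008496204
Sum = 0.081604296 → 0.081604.

0.081604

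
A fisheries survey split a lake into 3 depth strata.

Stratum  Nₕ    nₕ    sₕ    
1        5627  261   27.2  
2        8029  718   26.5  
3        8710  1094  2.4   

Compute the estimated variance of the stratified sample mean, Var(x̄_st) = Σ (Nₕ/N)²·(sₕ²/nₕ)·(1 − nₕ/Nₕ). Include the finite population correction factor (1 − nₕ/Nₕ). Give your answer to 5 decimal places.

N = 22366; Wₕ = Nₕ/N.
stratum 1: (5627/22366)²·27.2²/261·(1 − 261/5627) = 0.17109930
stratum 2: (8029/22366)²·26.5²/718·(1 − 718/8029) = 0.11477014
stratum 3: (8710/22366)²·2.4²/1094·(1 − 1094/8710) = 0.00069819
Sum = 0.28656763 → 0.28657.

0.28657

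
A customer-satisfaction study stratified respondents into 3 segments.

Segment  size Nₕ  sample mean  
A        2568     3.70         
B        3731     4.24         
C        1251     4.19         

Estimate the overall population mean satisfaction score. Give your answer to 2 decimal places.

4.05

N = 7550; weights Wₕ = Nₕ/N = (0.3401, 0.4942, 0.1657).
x̄_st = Σ Wₕ·x̄ₕ = 0.3401·3.70 + 0.4942·4.24 + 0.1657·4.19 ≈ 4.0480...
→ 4.05.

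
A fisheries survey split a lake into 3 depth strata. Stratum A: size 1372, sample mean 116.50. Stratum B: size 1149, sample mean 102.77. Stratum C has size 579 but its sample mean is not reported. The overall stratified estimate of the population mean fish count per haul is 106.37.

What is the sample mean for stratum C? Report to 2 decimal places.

89.51

N = 1372 + 1149 + 579 = 3100.
Overall total = μ·N = 106.37·3100 = 329747.
Subtract the known strata: 1372·116.50 + 1149·102.77 = 277920.73.
Remaining total for stratum C: 329747 − 277920.73 = 51826.27.
Divide by its size: 51826.27 / 579 = 89.5100... → 89.51.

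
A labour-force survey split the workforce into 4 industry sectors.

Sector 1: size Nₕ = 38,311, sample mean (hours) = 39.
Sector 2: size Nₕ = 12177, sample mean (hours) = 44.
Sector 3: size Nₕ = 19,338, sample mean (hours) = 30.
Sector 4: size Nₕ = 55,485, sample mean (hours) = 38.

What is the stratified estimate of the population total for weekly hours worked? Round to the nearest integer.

4718487

Estimate total by summing Nₕ·x̄ₕ over strata.
38311·39 + 12177·44 + 19338·30 + 55485·38 = 1494129 + 535788 + 580140 + 2108430 = 4718487.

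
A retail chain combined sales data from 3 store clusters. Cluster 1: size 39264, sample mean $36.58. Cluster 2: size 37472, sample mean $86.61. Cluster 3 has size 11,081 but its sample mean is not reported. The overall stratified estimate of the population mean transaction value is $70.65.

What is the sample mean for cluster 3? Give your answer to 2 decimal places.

137.40

Σ Nₕx̄ₕ = N·μ, so 11081·x̄_3 = 87817·70.65 − (39264·36.58 + 37472·86.61).
= 6204271.05 − 4681727.04 = 1522544.01.
x̄_3 = 1522544.01 / 11081 = 137.4013... → 137.40.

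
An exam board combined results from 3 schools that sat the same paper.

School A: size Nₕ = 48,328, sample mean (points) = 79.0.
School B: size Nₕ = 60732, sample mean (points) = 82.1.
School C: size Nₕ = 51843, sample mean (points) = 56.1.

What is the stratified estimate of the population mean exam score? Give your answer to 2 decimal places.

72.79

x̄_st = (Σ Nₕx̄ₕ) / (Σ Nₕ) = (48328·79.0 + 60732·82.1 + 51843·56.1) / 160903
= 11712401.5 / 160903 = 72.7917... → 72.79.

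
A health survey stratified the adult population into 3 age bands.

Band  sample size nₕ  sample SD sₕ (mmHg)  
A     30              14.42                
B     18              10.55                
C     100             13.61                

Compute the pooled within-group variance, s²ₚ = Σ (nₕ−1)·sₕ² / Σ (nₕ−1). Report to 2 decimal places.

A: (30−1)·14.42² = 29·207.9364 = 6030.1556
B: (18−1)·10.55² = 17·111.3025 = 1892.1425
C: (100−1)·13.61² = 99·185.2321 = 18337.9779
Numerator = 26260.276; denominator = Σ(nₕ−1) = 145.
s²ₚ = 26260.276/145 = 181.1054... → 181.11.

181.11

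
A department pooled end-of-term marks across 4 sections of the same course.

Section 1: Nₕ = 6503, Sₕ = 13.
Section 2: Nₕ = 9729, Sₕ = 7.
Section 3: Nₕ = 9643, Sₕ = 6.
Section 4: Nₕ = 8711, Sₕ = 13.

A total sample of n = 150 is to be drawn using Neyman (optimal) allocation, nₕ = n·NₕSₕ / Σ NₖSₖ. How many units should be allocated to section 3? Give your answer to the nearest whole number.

27

1: NₕSₕ = 6503·13 = 84539
2: NₕSₕ = 9729·7 = 68103
3: NₕSₕ = 9643·6 = 57858
4: NₕSₕ = 8711·13 = 113243
Σ NₕSₕ = 323743.
n_3 = 150·57858/323743 = 26.807... → 27.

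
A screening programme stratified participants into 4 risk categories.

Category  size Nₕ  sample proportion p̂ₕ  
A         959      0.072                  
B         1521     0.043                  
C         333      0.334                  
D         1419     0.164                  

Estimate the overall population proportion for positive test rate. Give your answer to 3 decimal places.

0.113

N = 959 + 1521 + 333 + 1419 = 4232.
Overall proportion = Σ (Nₕ/N)·p̂ₕ.
Σ Nₕp̂ₕ = 69.048 + 65.403 + 111.222 + 232.716 = 478.389.
478.389 / 4232 = 0.11304... → 0.113.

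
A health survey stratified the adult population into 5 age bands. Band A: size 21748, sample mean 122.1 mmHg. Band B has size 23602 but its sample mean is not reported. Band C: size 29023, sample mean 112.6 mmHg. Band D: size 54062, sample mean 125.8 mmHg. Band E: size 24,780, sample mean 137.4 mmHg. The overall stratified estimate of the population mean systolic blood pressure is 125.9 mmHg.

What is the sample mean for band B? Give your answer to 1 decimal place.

133.9

N = 21748 + 23602 + 29023 + 54062 + 24780 = 153215.
Overall total = μ·N = 125.9·153215 = 19289768.5.
Subtract the known strata: 21748·122.1 + 29023·112.6 + 54062·125.8 + 24780·137.4 = 16129192.2.
Remaining total for band B: 19289768.5 − 16129192.2 = 3160576.3.
Divide by its size: 3160576.3 / 23602 = 133.911... → 133.9.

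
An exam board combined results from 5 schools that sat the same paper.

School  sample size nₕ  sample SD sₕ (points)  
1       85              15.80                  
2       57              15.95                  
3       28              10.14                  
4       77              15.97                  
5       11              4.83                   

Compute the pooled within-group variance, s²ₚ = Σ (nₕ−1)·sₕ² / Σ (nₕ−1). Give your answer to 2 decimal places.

227.70

Degrees of freedom: 84 + 56 + 27 + 76 + 10 = 253.
Σ(nₕ−1)sₕ² = 84·249.64 + 56·254.4025 + 27·102.8196 + 76·255.0409 + 10·23.3289 = 57608.8266.
s²ₚ = 57608.8266 / 253 = 227.7029... → 227.70.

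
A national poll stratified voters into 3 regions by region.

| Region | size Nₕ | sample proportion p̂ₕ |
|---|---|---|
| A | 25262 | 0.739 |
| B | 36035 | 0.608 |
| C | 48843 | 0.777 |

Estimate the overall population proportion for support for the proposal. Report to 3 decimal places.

N = 25262 + 36035 + 48843 = 110140.
Overall proportion = Σ (Nₕ/N)·p̂ₕ.
Σ Nₕp̂ₕ = 18668.618 + 21909.28 + 37951.011 = 78528.909.
78528.909 / 110140 = 0.71299... → 0.713.

0.713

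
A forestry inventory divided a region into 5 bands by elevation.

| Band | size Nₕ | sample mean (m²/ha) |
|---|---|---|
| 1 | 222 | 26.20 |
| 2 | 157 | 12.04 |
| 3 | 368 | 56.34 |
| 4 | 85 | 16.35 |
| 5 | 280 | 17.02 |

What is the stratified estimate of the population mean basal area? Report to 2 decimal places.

N = 1112; weights Wₕ = Nₕ/N = (0.1996, 0.1412, 0.3309, 0.0764, 0.2518).
x̄_st = Σ Wₕ·x̄ₕ = 0.1996·26.20 + 0.1412·12.04 + 0.3309·56.34 + 0.0764·16.35 + 0.2518·17.02 ≈ 31.1107...
→ 31.11.

31.11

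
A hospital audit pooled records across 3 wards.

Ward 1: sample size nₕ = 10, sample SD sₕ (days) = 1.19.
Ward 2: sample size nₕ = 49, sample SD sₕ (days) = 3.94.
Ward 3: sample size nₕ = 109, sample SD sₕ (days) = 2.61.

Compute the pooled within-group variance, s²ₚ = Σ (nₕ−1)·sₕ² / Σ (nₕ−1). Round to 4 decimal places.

Degrees of freedom: 9 + 48 + 108 = 165.
Σ(nₕ−1)sₕ² = 9·1.4161 + 48·15.5236 + 108·6.8121 = 1493.5845.
s²ₚ = 1493.5845 / 165 = 9.052027... → 9.0520.

9.0520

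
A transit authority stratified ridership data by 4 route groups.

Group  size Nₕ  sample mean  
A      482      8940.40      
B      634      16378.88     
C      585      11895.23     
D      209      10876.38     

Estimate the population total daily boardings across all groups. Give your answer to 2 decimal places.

A: 482·8940.40 = 4309272.8
B: 634·16378.88 = 10384209.92
C: 585·11895.23 = 6958709.55
D: 209·10876.38 = 2273163.42
τ̂ = Σ Nₕx̄ₕ = 23925355.69.

23925355.69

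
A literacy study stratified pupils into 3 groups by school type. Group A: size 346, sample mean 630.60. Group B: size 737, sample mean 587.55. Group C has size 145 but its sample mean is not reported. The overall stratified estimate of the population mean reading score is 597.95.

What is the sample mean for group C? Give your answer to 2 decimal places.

Σ Nₕx̄ₕ = N·μ, so 145·x̄_C = 1228·597.95 − (346·630.60 + 737·587.55).
= 734282.6 − 651211.95 = 83070.65.
x̄_C = 83070.65 / 145 = 572.9010... → 572.90.

572.90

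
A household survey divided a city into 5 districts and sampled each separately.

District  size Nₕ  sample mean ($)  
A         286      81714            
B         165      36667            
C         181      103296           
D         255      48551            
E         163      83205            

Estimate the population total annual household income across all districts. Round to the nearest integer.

Estimate total by summing Nₕ·x̄ₕ over strata.
286·81714 + 165·36667 + 181·103296 + 255·48551 + 163·83205 = 23370204 + 6050055 + 18696576 + 12380505 + 13562415 = 74059755.

74059755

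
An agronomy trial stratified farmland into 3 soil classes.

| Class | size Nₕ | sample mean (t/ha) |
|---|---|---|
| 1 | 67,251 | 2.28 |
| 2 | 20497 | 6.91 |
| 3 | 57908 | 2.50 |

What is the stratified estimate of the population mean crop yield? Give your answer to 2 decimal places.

3.02

N = 145656; weights Wₕ = Nₕ/N = (0.4617, 0.1407, 0.3976).
x̄_st = Σ Wₕ·x̄ₕ = 0.4617·2.28 + 0.1407·6.91 + 0.3976·2.50 ≈ 3.0190...
→ 3.02.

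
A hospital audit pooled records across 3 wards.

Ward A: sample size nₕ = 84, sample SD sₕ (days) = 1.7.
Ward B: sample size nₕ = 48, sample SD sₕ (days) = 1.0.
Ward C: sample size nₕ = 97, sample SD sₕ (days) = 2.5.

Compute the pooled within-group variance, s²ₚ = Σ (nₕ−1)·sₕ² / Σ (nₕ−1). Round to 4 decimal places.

Degrees of freedom: 83 + 47 + 96 = 226.
Σ(nₕ−1)sₕ² = 83·2.89 + 47·1 + 96·6.25 = 886.87.
s²ₚ = 886.87 / 226 = 3.924204... → 3.9242.

3.9242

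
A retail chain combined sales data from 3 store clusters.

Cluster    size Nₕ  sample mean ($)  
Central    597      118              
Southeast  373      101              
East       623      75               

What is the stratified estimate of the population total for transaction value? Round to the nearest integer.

Population total = Σ Nₕ·x̄ₕ (each stratum's size times its mean).
597·118 + 373·101 + 623·75 = 70446 + 37673 + 46725 = 154844.

154844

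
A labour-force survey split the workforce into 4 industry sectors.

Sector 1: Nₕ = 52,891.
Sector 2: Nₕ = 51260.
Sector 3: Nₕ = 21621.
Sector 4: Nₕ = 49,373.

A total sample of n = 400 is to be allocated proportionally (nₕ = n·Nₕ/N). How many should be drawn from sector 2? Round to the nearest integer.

N = 52891 + 51260 + 21621 + 49373 = 175145.
n_2 = 400·51260/175145 = 117.069... → 117.

117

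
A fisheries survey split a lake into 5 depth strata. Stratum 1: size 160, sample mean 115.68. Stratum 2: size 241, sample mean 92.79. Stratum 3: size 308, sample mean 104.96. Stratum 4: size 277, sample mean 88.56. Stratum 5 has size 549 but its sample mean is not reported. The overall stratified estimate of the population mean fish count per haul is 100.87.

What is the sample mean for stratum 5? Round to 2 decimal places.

104.02

N = 160 + 241 + 308 + 277 + 549 = 1535.
Overall total = μ·N = 100.87·1535 = 154835.45.
Subtract the known strata: 160·115.68 + 241·92.79 + 308·104.96 + 277·88.56 = 97729.99.
Remaining total for stratum 5: 154835.45 − 97729.99 = 57105.46.
Divide by its size: 57105.46 / 549 = 104.0172... → 104.02.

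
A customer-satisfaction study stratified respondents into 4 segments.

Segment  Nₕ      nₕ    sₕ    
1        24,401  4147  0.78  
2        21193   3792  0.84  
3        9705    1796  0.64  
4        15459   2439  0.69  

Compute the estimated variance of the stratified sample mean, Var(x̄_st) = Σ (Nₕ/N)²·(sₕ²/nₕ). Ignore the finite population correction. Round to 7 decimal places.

N = 70758; Wₕ = Nₕ/N.
segment 1: (24401/70758)²·0.78²/4147 = 0.0000174469
segment 2: (21193/70758)²·0.84²/3792 = 0.0000166926
segment 3: (9705/70758)²·0.64²/1796 = 0.0000042904
segment 4: (15459/70758)²·0.69²/2439 = 0.0000093175
Sum = 0.0000477474 → 0.0000477.

0.0000477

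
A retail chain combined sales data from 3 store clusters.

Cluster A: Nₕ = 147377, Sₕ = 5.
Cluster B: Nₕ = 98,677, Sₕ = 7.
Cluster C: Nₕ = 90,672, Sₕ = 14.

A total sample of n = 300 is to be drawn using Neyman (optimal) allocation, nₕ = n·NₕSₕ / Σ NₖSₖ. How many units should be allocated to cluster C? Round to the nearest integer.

141

A: NₕSₕ = 147377·5 = 736885
B: NₕSₕ = 98677·7 = 690739
C: NₕSₕ = 90672·14 = 1269408
Σ NₕSₕ = 2697032.
n_C = 300·1269408/2697032 = 141.201... → 141.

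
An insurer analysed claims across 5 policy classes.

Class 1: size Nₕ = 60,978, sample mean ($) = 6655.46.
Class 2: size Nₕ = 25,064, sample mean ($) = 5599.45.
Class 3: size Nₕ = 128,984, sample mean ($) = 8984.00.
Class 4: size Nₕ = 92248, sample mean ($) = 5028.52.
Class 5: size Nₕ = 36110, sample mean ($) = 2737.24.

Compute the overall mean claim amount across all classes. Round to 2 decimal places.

x̄_st = (Σ Nₕx̄ₕ) / (Σ Nₕ) = (60978·6655.46 + 25064·5599.45 + 128984·8984.00 + 92248·5028.52 + 36110·2737.24) / 343384
= 2267686160.04 / 343384 = 6603.9366... → 6603.94.

6603.94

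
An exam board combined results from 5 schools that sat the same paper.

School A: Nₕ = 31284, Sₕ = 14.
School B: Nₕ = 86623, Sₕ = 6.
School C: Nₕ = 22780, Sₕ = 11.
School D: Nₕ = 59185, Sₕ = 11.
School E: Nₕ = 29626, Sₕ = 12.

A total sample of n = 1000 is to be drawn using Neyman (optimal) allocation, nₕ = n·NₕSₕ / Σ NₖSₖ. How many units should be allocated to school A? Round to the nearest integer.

198

Σ NₕSₕ = 31284·14 + 86623·6 + 22780·11 + 59185·11 + 29626·12 = 2214841.
Share for A: 437976/2214841 = 0.19775.
n_A = 1000 × 0.19775 = 197.746... → 198.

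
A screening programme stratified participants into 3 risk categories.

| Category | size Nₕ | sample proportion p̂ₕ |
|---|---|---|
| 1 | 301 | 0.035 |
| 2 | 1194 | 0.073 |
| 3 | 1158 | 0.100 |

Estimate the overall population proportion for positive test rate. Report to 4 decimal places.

Wₕ = Nₕ/N with N = 2653: 0.1135, 0.4501, 0.4365.
p̂_st = 0.1135·0.035 + 0.4501·0.073 + 0.4365·0.100 ≈ 0.080474... → 0.0805.

0.0805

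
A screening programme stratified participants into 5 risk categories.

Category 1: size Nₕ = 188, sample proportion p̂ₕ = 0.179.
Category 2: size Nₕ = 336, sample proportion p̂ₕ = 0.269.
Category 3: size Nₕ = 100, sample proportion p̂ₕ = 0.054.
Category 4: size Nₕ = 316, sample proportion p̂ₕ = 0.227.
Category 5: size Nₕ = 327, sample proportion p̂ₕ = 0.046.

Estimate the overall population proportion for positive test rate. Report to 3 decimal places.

N = 188 + 336 + 100 + 316 + 327 = 1267.
Overall proportion = Σ (Nₕ/N)·p̂ₕ.
Σ Nₕp̂ₕ = 33.652 + 90.384 + 5.4 + 71.732 + 15.042 = 216.21.
216.21 / 1267 = 0.17065... → 0.171.

0.171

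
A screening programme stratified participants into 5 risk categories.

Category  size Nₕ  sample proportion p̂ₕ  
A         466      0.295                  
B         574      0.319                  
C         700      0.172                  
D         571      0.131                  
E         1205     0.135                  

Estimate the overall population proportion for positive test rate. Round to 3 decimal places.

Wₕ = Nₕ/N with N = 3516: 0.1325, 0.1633, 0.1991, 0.1624, 0.3427.
p̂_st = 0.1325·0.295 + 0.1633·0.319 + 0.1991·0.172 + 0.1624·0.131 + 0.3427·0.135 ≈ 0.19296... → 0.193.

0.193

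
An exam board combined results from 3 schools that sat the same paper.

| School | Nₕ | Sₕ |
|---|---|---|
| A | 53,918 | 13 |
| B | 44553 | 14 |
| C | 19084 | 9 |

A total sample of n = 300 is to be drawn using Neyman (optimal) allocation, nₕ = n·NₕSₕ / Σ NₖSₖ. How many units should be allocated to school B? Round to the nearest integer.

125

A: NₕSₕ = 53918·13 = 700934
B: NₕSₕ = 44553·14 = 623742
C: NₕSₕ = 19084·9 = 171756
Σ NₕSₕ = 1496432.
n_B = 300·623742/1496432 = 125.046... → 125.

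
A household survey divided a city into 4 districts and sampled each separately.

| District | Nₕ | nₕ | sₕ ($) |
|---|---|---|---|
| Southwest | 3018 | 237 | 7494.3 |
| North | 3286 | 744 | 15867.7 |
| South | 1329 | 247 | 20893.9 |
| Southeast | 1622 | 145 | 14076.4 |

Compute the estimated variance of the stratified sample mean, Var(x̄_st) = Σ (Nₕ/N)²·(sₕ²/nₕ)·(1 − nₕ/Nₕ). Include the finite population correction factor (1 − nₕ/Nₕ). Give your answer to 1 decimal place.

124115.3

N = 9255. Term for each stratum: Wₕ²sₕ²/nₕ·(1−nₕ/Nₕ).
Var(x̄_st) = 23221.0140 + 33002.3819 + 29671.6342 + 38220.2651 = 124115.2952 → 124115.3.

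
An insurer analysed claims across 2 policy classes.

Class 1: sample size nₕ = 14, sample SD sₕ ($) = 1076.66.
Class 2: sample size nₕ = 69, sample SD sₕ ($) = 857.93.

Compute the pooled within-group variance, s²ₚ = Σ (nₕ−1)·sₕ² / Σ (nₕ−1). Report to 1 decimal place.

803957.3

1: (14−1)·1076.66² = 13·1159196.7556 = 15069557.8228
2: (69−1)·857.93² = 68·736043.8849 = 50050984.1732
Numerator = 65120541.996; denominator = Σ(nₕ−1) = 81.
s²ₚ = 65120541.996/81 = 803957.309... → 803957.3.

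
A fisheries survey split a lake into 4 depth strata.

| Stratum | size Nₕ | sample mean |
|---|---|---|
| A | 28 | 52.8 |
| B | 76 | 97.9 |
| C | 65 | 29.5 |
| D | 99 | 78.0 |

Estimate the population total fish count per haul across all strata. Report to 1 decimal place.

18558.3

Population total = Σ Nₕ·x̄ₕ (each stratum's size times its mean).
28·52.8 + 76·97.9 + 65·29.5 + 99·78.0 = 1478.4 + 7440.4 + 1917.5 + 7722 = 18558.3.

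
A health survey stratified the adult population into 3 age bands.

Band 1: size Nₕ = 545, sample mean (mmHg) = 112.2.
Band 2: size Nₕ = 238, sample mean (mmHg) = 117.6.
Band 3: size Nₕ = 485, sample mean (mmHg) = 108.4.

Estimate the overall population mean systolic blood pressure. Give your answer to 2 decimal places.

111.76

x̄_st = (Σ Nₕx̄ₕ) / (Σ Nₕ) = (545·112.2 + 238·117.6 + 485·108.4) / 1268
= 141711.8 / 1268 = 111.7601... → 111.76.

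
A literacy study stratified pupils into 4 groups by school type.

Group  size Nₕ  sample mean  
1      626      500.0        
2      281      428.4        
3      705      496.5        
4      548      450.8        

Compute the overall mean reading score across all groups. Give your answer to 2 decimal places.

477.06

N = 626 + 281 + 705 + 548 = 2160.
Overall mean = Σ (Nₕ/N)·x̄ₕ — weight by population share, not a simple average.
Σ Nₕx̄ₕ = 626·500.0 + 281·428.4 + 705·496.5 + 548·450.8 = 313000 + 120380.4 + 350032.5 + 247038.4 = 1030451.3.
Divide by N: 1030451.3 / 2160 = 477.0608... → 477.06.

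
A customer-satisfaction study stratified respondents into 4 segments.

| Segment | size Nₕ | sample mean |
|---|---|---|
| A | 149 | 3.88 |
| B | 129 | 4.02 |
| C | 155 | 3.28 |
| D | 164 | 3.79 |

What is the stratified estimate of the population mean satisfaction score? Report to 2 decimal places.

x̄_st = (Σ Nₕx̄ₕ) / (Σ Nₕ) = (149·3.88 + 129·4.02 + 155·3.28 + 164·3.79) / 597
= 2226.66 / 597 = 3.7297... → 3.73.

3.73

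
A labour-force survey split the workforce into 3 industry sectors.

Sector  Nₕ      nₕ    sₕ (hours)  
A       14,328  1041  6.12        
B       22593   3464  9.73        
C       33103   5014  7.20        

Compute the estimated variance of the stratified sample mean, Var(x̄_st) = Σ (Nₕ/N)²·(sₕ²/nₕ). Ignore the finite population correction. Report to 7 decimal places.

0.0066621

N = 70024; Wₕ = Nₕ/N.
sector A: (14328/70024)²·6.12²/1041 = 0.0015063623
sector B: (22593/70024)²·9.73²/3464 = 0.0028451277
sector C: (33103/70024)²·7.20²/5014 = 0.0023105828
Sum = 0.0066620728 → 0.0066621.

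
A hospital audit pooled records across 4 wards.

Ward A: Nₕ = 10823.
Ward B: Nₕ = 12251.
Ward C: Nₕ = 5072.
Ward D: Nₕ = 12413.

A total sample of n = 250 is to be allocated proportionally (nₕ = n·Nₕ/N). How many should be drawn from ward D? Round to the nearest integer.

77

N = 10823 + 12251 + 5072 + 12413 = 40559.
n_D = 250·12413/40559 = 76.512... → 77.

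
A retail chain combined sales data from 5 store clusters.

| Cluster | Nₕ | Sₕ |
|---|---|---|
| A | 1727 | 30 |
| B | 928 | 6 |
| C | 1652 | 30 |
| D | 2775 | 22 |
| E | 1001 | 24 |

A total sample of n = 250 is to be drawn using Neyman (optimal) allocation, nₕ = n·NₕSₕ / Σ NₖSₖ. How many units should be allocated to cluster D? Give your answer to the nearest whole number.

79

A: NₕSₕ = 1727·30 = 51810
B: NₕSₕ = 928·6 = 5568
C: NₕSₕ = 1652·30 = 49560
D: NₕSₕ = 2775·22 = 61050
E: NₕSₕ = 1001·24 = 24024
Σ NₕSₕ = 192012.
n_D = 250·61050/192012 = 79.487... → 79.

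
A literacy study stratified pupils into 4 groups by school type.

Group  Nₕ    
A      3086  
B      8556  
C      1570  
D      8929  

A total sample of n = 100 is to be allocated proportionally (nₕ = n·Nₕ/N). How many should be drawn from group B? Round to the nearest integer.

Share of group B = 8556/22141 = 0.38643.
Allocate 100 × 0.38643 = 38.643... → 39.

39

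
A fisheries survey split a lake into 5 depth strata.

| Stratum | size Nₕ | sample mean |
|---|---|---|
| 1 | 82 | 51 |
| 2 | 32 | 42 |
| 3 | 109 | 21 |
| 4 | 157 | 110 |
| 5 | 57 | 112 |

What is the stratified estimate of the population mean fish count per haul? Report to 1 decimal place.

x̄_st = (Σ Nₕx̄ₕ) / (Σ Nₕ) = (82·51 + 32·42 + 109·21 + 157·110 + 57·112) / 437
= 31469 / 437 = 72.011... → 72.0.

72.0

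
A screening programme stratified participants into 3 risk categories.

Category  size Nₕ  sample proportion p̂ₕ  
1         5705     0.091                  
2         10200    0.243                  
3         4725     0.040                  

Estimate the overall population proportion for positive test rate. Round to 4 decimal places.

0.1545

Wₕ = Nₕ/N with N = 20630: 0.2765, 0.4944, 0.2290.
p̂_st = 0.2765·0.091 + 0.4944·0.243 + 0.2290·0.040 ≈ 0.154472... → 0.1545.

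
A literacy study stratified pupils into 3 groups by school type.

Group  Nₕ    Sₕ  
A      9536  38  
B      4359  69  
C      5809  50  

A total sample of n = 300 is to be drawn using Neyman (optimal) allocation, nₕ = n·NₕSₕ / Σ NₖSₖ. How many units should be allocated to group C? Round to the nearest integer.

A: NₕSₕ = 9536·38 = 362368
B: NₕSₕ = 4359·69 = 300771
C: NₕSₕ = 5809·50 = 290450
Σ NₕSₕ = 953589.
n_C = 300·290450/953589 = 91.376... → 91.

91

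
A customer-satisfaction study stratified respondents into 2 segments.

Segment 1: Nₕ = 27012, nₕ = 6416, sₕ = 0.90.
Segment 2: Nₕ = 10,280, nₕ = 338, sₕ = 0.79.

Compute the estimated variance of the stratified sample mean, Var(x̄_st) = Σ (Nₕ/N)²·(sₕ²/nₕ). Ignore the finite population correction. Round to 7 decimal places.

0.0002065

N = 37292. Term for each stratum: Wₕ²sₕ²/nₕ.
Var(x̄_st) = 0.0000662373 + 0.0001403112 = 0.0002065485 → 0.0002065.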